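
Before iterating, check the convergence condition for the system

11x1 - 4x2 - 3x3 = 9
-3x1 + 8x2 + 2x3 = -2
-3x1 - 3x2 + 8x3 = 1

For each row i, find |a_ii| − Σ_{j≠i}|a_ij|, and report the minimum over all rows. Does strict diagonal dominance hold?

2

row 1: |11| − (4+3) = 4
row 2: |8| − (3+2) = 3
row 3: |8| − (3+3) = 2
minimum over rows = 2 → strictly diagonally dominant (convergence guaranteed)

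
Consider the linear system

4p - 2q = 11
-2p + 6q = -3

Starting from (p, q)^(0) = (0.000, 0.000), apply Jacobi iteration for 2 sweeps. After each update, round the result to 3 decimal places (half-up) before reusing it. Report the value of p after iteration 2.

2.500

Iteration 1:
  p = (11 - (-2)·0.000) / (4) = 2.750
  q = (-3 - (-2)·0.000) / (6) = -0.500
Iteration 2:
  p = (11 - (-2)·-0.500) / (4) = 2.500
  q = (-3 - (-2)·2.750) / (6) = 0.417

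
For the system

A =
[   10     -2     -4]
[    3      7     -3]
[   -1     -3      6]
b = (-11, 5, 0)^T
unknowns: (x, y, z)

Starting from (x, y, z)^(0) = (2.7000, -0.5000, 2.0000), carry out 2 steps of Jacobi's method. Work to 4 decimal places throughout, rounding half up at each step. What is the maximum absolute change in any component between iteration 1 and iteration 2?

Iteration 1:
  x = (-11 - (-2)·-0.5000 - (-4)·2.0000) / (10) = -0.4000
  y = (5 - (3)·2.7000 - (-3)·2.0000) / (7) = 0.4143
  z = (0 - (-1)·2.7000 - (-3)·-0.5000) / (6) = 0.2000
Iteration 2:
  x = (-11 - (-2)·0.4143 - (-4)·0.2000) / (10) = -0.9371
  y = (5 - (3)·-0.4000 - (-3)·0.2000) / (7) = 0.9714
  z = (0 - (-1)·-0.4000 - (-3)·0.4143) / (6) = 0.1405
Change: (-0.5371, 0.5571, -0.0595) → max |·| = 0.5571

0.5571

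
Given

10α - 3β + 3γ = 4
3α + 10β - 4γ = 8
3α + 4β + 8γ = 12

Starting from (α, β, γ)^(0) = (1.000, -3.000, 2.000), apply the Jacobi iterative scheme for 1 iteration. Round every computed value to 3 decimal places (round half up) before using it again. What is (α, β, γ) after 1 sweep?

(-1.100, 1.300, 2.625)

Iteration 1:
  α = (4 - (-3)·-3.000 - (3)·2.000) / (10) = -1.100
  β = (8 - (3)·1.000 - (-4)·2.000) / (10) = 1.300
  γ = (12 - (3)·1.000 - (4)·-3.000) / (8) = 2.625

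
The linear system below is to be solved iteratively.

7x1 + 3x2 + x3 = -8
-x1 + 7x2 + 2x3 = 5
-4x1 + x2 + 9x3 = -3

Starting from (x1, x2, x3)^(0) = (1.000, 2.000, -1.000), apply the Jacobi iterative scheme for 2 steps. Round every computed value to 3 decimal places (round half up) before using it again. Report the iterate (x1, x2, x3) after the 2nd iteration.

(-1.617, 0.481, -1.286)

Iteration 1:
  x1 = (-8 - (3)·2.000 - (1)·-1.000) / (7) = -1.857
  x2 = (5 - (-1)·1.000 - (2)·-1.000) / (7) = 1.143
  x3 = (-3 - (-4)·1.000 - (1)·2.000) / (9) = -0.111
Iteration 2:
  x1 = (-8 - (3)·1.143 - (1)·-0.111) / (7) = -1.617
  x2 = (5 - (-1)·-1.857 - (2)·-0.111) / (7) = 0.481
  x3 = (-3 - (-4)·-1.857 - (1)·1.143) / (9) = -1.286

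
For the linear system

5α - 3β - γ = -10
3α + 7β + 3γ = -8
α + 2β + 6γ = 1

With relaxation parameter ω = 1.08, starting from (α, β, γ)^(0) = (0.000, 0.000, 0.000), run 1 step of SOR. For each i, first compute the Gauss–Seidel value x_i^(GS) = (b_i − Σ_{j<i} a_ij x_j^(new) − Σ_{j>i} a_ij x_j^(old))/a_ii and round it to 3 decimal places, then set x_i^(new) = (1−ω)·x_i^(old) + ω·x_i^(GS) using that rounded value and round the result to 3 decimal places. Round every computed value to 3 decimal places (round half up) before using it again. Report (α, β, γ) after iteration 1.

(-2.160, -0.234, 0.653)

Iteration 1:
  α: GS value = (-10 - (-3)·0.000 - (-1)·0.000) / (5) = -2.000;  α ← (1−ω)·0.000 + ω·-2.000 = -2.160
  β: GS value = (-8 - (3)·-2.160 - (3)·0.000) / (7) = -0.217;  β ← (1−ω)·0.000 + ω·-0.217 = -0.234
  γ: GS value = (1 - (1)·-2.160 - (2)·-0.234) / (6) = 0.605;  γ ← (1−ω)·0.000 + ω·0.605 = 0.653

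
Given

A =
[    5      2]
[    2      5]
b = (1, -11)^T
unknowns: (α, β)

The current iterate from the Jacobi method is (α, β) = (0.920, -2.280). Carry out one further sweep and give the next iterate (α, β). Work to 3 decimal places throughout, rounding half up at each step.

One sweep:
  α = (1 - (2)·-2.280) / (5) = 1.112
  β = (-11 - (2)·0.920) / (5) = -2.568

(1.112, -2.568)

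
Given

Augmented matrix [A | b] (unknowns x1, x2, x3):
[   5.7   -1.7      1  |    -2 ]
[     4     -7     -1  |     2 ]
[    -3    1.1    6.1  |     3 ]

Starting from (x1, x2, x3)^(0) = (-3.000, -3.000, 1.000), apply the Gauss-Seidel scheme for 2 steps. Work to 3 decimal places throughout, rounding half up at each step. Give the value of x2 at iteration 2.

Iteration 1:
  x1 = (-2 - (-1.7)·-3.000 - (1)·1.000) / (5.7) = -1.421
  x2 = (2 - (4)·-1.421 - (-1)·1.000) / (-7) = -1.241
  x3 = (3 - (-3)·-1.421 - (1.1)·-1.241) / (6.1) = 0.017
Iteration 2:
  x1 = (-2 - (-1.7)·-1.241 - (1)·0.017) / (5.7) = -0.724
  x2 = (2 - (4)·-0.724 - (-1)·0.017) / (-7) = -0.702
  x3 = (3 - (-3)·-0.724 - (1.1)·-0.702) / (6.1) = 0.262

-0.702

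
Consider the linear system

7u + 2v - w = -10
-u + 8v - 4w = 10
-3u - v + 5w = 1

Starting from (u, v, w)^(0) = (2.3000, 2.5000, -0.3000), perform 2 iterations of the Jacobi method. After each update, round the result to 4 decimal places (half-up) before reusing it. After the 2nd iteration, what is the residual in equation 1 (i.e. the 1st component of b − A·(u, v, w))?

-4.1722

Iteration 1:
  u = (-10 - (2)·2.5000 - (-1)·-0.3000) / (7) = -2.1857
  v = (10 - (-1)·2.3000 - (-4)·-0.3000) / (8) = 1.3875
  w = (1 - (-3)·2.3000 - (-1)·2.5000) / (5) = 2.0800
Iteration 2:
  u = (-10 - (2)·1.3875 - (-1)·2.0800) / (7) = -1.5279
  v = (10 - (-1)·-2.1857 - (-4)·2.0800) / (8) = 2.0168
  w = (1 - (-3)·-2.1857 - (-1)·1.3875) / (5) = -0.8339
Residual b − A·x = (-4.1722, -10.9979, 2.6026)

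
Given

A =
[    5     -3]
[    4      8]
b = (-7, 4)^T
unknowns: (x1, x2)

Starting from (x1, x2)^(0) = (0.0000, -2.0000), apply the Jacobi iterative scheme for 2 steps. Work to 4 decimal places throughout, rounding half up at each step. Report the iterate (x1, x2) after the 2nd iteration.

Iteration 1:
  x1 = (-7 - (-3)·-2.0000) / (5) = -2.6000
  x2 = (4 - (4)·0.0000) / (8) = 0.5000
Iteration 2:
  x1 = (-7 - (-3)·0.5000) / (5) = -1.1000
  x2 = (4 - (4)·-2.6000) / (8) = 1.8000

(-1.1000, 1.8000)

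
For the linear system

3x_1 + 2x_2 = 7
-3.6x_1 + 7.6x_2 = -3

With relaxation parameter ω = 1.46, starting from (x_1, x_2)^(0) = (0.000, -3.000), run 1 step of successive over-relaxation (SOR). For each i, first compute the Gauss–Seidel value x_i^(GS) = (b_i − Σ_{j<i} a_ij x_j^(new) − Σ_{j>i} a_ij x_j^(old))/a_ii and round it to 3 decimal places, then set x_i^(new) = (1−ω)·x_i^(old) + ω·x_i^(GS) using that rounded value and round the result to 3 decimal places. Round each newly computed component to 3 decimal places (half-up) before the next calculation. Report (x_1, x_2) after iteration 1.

(6.326, 5.179)

Iteration 1:
  x_1: GS value = (7 - (2)·-3.000) / (3) = 4.333;  x_1 ← (1−ω)·0.000 + ω·4.333 = 6.326
  x_2: GS value = (-3 - (-3.6)·6.326) / (7.6) = 2.602;  x_2 ← (1−ω)·-3.000 + ω·2.602 = 5.179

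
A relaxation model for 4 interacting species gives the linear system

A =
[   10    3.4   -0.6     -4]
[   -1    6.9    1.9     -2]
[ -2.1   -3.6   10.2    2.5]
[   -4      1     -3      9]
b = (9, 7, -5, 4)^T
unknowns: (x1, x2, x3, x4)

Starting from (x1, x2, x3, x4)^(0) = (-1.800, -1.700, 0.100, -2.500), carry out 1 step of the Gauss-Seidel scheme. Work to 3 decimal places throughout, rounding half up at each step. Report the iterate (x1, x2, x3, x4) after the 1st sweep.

Iteration 1:
  x1 = (9 - (3.4)·-1.700 - (-0.6)·0.100 - (-4)·-2.500) / (10) = 0.484
  x2 = (7 - (-1)·0.484 - (1.9)·0.100 - (-2)·-2.500) / (6.9) = 0.332
  x3 = (-5 - (-2.1)·0.484 - (-3.6)·0.332 - (2.5)·-2.500) / (10.2) = 0.339
  x4 = (4 - (-4)·0.484 - (1)·0.332 - (-3)·0.339) / (9) = 0.736

(0.484, 0.332, 0.339, 0.736)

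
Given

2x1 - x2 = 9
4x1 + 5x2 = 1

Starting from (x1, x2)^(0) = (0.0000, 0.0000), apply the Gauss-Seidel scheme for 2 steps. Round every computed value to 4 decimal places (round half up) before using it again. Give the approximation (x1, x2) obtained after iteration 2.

(2.8000, -2.0400)

Iteration 1:
  x1 = (9 - (-1)·0.0000) / (2) = 4.5000
  x2 = (1 - (4)·4.5000) / (5) = -3.4000
Iteration 2:
  x1 = (9 - (-1)·-3.4000) / (2) = 2.8000
  x2 = (1 - (4)·2.8000) / (5) = -2.0400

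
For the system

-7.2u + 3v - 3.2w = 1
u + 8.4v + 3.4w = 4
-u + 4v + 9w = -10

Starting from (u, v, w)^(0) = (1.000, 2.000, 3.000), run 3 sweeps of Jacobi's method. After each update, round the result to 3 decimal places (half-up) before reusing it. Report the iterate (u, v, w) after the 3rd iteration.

Iteration 1:
  u = (1 - (3)·2.000 - (-3.2)·3.000) / (-7.2) = -0.639
  v = (4 - (1)·1.000 - (3.4)·3.000) / (8.4) = -0.857
  w = (-10 - (-1)·1.000 - (4)·2.000) / (9) = -1.889
Iteration 2:
  u = (1 - (3)·-0.857 - (-3.2)·-1.889) / (-7.2) = 0.344
  v = (4 - (1)·-0.639 - (3.4)·-1.889) / (8.4) = 1.317
  w = (-10 - (-1)·-0.639 - (4)·-0.857) / (9) = -0.801
Iteration 3:
  u = (1 - (3)·1.317 - (-3.2)·-0.801) / (-7.2) = 0.766
  v = (4 - (1)·0.344 - (3.4)·-0.801) / (8.4) = 0.759
  w = (-10 - (-1)·0.344 - (4)·1.317) / (9) = -1.658

(0.766, 0.759, -1.658)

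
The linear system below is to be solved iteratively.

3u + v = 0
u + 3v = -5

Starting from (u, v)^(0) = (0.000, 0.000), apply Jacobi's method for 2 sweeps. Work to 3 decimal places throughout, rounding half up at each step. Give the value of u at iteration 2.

0.556

Iteration 1:
  u = (0 - (1)·0.000) / (3) = 0.000
  v = (-5 - (1)·0.000) / (3) = -1.667
Iteration 2:
  u = (0 - (1)·-1.667) / (3) = 0.556
  v = (-5 - (1)·0.000) / (3) = -1.667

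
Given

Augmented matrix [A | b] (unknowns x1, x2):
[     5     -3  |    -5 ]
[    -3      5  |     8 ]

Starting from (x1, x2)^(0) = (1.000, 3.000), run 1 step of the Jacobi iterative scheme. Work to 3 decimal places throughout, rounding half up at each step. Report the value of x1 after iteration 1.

Iteration 1:
  x1 = (-5 - (-3)·3.000) / (5) = 0.800
  x2 = (8 - (-3)·1.000) / (5) = 2.200

0.800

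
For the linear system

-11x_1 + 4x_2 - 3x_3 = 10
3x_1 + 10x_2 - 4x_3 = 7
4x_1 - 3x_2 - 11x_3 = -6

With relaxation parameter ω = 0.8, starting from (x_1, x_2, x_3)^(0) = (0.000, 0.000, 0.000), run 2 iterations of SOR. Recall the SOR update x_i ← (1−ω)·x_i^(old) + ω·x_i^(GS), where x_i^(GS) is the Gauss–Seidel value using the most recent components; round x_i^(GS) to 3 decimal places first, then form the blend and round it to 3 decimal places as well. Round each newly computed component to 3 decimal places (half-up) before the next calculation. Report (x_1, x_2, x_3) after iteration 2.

(-0.673, 0.889, 0.059)

Iteration 1:
  x_1: GS value = (10 - (4)·0.000 - (-3)·0.000) / (-11) = -0.909;  x_1 ← (1−ω)·0.000 + ω·-0.909 = -0.727
  x_2: GS value = (7 - (3)·-0.727 - (-4)·0.000) / (10) = 0.918;  x_2 ← (1−ω)·0.000 + ω·0.918 = 0.734
  x_3: GS value = (-6 - (4)·-0.727 - (-3)·0.734) / (-11) = 0.081;  x_3 ← (1−ω)·0.000 + ω·0.081 = 0.065
Iteration 2:
  x_1: GS value = (10 - (4)·0.734 - (-3)·0.065) / (-11) = -0.660;  x_1 ← (1−ω)·-0.727 + ω·-0.660 = -0.673
  x_2: GS value = (7 - (3)·-0.673 - (-4)·0.065) / (10) = 0.928;  x_2 ← (1−ω)·0.734 + ω·0.928 = 0.889
  x_3: GS value = (-6 - (4)·-0.673 - (-3)·0.889) / (-11) = 0.058;  x_3 ← (1−ω)·0.065 + ω·0.058 = 0.059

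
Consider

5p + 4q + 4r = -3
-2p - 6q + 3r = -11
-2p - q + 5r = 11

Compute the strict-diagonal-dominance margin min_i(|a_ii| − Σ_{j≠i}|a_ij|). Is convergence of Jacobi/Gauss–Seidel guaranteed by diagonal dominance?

row 1: |5| − (4+4) = -3
row 2: |-6| − (2+3) = 1
row 3: |5| − (2+1) = 2
minimum over rows = -3 → not strictly diagonally dominant

-3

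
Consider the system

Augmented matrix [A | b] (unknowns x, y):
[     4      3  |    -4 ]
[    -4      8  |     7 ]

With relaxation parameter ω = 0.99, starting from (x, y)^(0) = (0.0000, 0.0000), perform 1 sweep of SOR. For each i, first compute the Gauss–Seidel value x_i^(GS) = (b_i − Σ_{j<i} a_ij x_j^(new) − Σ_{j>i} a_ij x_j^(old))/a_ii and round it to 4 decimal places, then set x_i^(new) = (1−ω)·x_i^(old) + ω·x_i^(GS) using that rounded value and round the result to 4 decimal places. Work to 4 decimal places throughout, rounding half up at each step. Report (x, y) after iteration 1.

Iteration 1:
  x: GS value = (-4 - (3)·0.0000) / (4) = -1.0000;  x ← (1−ω)·0.0000 + ω·-1.0000 = -0.9900
  y: GS value = (7 - (-4)·-0.9900) / (8) = 0.3800;  y ← (1−ω)·0.0000 + ω·0.3800 = 0.3762

(-0.9900, 0.3762)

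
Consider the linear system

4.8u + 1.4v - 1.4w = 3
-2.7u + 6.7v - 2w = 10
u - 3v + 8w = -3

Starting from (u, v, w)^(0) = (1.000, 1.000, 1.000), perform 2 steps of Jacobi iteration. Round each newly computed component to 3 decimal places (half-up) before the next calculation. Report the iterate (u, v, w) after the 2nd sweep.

Iteration 1:
  u = (3 - (1.4)·1.000 - (-1.4)·1.000) / (4.8) = 0.625
  v = (10 - (-2.7)·1.000 - (-2)·1.000) / (6.7) = 2.194
  w = (-3 - (1)·1.000 - (-3)·1.000) / (8) = -0.125
Iteration 2:
  u = (3 - (1.4)·2.194 - (-1.4)·-0.125) / (4.8) = -0.051
  v = (10 - (-2.7)·0.625 - (-2)·-0.125) / (6.7) = 1.707
  w = (-3 - (1)·0.625 - (-3)·2.194) / (8) = 0.370

(-0.051, 1.707, 0.370)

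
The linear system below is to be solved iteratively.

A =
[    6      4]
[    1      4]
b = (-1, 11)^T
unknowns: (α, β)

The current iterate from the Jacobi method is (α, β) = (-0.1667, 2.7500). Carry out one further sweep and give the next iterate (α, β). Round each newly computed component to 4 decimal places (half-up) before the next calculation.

(-2.0000, 2.7917)

One sweep:
  α = (-1 - (4)·2.7500) / (6) = -2.0000
  β = (11 - (1)·-0.1667) / (4) = 2.7917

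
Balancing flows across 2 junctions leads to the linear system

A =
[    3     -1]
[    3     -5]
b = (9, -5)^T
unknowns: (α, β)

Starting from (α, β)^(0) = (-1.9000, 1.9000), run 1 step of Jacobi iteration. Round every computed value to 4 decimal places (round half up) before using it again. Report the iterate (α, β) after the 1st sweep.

(3.6333, -0.1400)

Iteration 1:
  α = (9 - (-1)·1.9000) / (3) = 3.6333
  β = (-5 - (3)·-1.9000) / (-5) = -0.1400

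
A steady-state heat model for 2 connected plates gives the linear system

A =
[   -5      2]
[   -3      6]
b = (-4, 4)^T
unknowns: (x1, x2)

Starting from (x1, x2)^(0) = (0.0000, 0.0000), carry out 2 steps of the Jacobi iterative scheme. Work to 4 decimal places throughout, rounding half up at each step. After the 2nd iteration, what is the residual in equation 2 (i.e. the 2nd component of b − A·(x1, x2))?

Iteration 1:
  x1 = (-4 - (2)·0.0000) / (-5) = 0.8000
  x2 = (4 - (-3)·0.0000) / (6) = 0.6667
Iteration 2:
  x1 = (-4 - (2)·0.6667) / (-5) = 1.0667
  x2 = (4 - (-3)·0.8000) / (6) = 1.0667
Residual b − A·x = (-0.7999, 0.7999)

0.7999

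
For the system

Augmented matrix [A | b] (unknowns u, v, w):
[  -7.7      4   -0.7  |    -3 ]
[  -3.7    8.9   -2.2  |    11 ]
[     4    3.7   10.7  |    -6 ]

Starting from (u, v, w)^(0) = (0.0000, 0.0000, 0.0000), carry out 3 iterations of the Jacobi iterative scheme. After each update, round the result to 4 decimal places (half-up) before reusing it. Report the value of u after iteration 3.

Iteration 1:
  u = (-3 - (4)·0.0000 - (-0.7)·0.0000) / (-7.7) = 0.3896
  v = (11 - (-3.7)·0.0000 - (-2.2)·0.0000) / (8.9) = 1.2360
  w = (-6 - (4)·0.0000 - (3.7)·0.0000) / (10.7) = -0.5607
Iteration 2:
  u = (-3 - (4)·1.2360 - (-0.7)·-0.5607) / (-7.7) = 1.0827
  v = (11 - (-3.7)·0.3896 - (-2.2)·-0.5607) / (8.9) = 1.2593
  w = (-6 - (4)·0.3896 - (3.7)·1.2360) / (10.7) = -1.1338
Iteration 3:
  u = (-3 - (4)·1.2593 - (-0.7)·-1.1338) / (-7.7) = 1.1469
  v = (11 - (-3.7)·1.0827 - (-2.2)·-1.1338) / (8.9) = 1.4058
  w = (-6 - (4)·1.0827 - (3.7)·1.2593) / (10.7) = -1.4010

1.1469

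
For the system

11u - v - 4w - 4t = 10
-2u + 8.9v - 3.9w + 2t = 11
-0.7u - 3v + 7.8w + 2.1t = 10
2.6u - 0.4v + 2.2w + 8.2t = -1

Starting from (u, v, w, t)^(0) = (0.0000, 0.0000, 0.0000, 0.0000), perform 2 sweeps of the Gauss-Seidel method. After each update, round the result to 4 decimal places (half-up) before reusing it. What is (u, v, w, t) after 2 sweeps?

Iteration 1:
  u = (10 - (-1)·0.0000 - (-4)·0.0000 - (-4)·0.0000) / (11) = 0.9091
  v = (11 - (-2)·0.9091 - (-3.9)·0.0000 - (2)·0.0000) / (8.9) = 1.4402
  w = (10 - (-0.7)·0.9091 - (-3)·1.4402 - (2.1)·0.0000) / (7.8) = 1.9176
  t = (-1 - (2.6)·0.9091 - (-0.4)·1.4402 - (2.2)·1.9176) / (8.2) = -0.8544
Iteration 2:
  u = (10 - (-1)·1.4402 - (-4)·1.9176 - (-4)·-0.8544) / (11) = 1.4266
  v = (11 - (-2)·1.4266 - (-3.9)·1.9176 - (2)·-0.8544) / (8.9) = 2.5888
  w = (10 - (-0.7)·1.4266 - (-3)·2.5888 - (2.1)·-0.8544) / (7.8) = 2.6358
  t = (-1 - (2.6)·1.4266 - (-0.4)·2.5888 - (2.2)·2.6358) / (8.2) = -1.1552

(1.4266, 2.5888, 2.6358, -1.1552)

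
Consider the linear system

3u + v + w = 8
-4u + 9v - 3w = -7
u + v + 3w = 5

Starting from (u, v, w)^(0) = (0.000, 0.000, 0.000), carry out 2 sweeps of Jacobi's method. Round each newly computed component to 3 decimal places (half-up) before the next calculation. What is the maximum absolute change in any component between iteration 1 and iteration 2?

1.741

Iteration 1:
  u = (8 - (1)·0.000 - (1)·0.000) / (3) = 2.667
  v = (-7 - (-4)·0.000 - (-3)·0.000) / (9) = -0.778
  w = (5 - (1)·0.000 - (1)·0.000) / (3) = 1.667
Iteration 2:
  u = (8 - (1)·-0.778 - (1)·1.667) / (3) = 2.370
  v = (-7 - (-4)·2.667 - (-3)·1.667) / (9) = 0.963
  w = (5 - (1)·2.667 - (1)·-0.778) / (3) = 1.037
Change: (-0.297, 1.741, -0.630) → max |·| = 1.741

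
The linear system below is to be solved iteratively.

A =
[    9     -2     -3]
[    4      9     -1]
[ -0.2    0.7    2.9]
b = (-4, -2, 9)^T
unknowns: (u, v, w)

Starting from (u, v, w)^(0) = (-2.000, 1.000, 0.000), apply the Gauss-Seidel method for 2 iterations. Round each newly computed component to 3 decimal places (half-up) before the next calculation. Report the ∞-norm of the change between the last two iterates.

0.789

Iteration 1:
  u = (-4 - (-2)·1.000 - (-3)·0.000) / (9) = -0.222
  v = (-2 - (4)·-0.222 - (-1)·0.000) / (9) = -0.124
  w = (9 - (-0.2)·-0.222 - (0.7)·-0.124) / (2.9) = 3.118
Iteration 2:
  u = (-4 - (-2)·-0.124 - (-3)·3.118) / (9) = 0.567
  v = (-2 - (4)·0.567 - (-1)·3.118) / (9) = -0.128
  w = (9 - (-0.2)·0.567 - (0.7)·-0.128) / (2.9) = 3.173
Change: (0.789, -0.004, 0.055) → max |·| = 0.789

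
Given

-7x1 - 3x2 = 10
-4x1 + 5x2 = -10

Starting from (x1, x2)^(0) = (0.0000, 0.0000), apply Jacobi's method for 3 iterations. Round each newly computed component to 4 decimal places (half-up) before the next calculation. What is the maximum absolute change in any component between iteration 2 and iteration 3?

0.6858

Iteration 1:
  x1 = (10 - (-3)·0.0000) / (-7) = -1.4286
  x2 = (-10 - (-4)·0.0000) / (5) = -2.0000
Iteration 2:
  x1 = (10 - (-3)·-2.0000) / (-7) = -0.5714
  x2 = (-10 - (-4)·-1.4286) / (5) = -3.1429
Iteration 3:
  x1 = (10 - (-3)·-3.1429) / (-7) = -0.0816
  x2 = (-10 - (-4)·-0.5714) / (5) = -2.4571
Change: (0.4898, 0.6858) → max |·| = 0.6858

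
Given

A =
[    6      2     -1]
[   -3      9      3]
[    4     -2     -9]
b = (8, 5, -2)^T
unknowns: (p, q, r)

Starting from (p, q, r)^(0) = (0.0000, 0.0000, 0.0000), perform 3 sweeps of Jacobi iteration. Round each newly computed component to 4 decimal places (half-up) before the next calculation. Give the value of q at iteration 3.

0.7202

Iteration 1:
  p = (8 - (2)·0.0000 - (-1)·0.0000) / (6) = 1.3333
  q = (5 - (-3)·0.0000 - (3)·0.0000) / (9) = 0.5556
  r = (-2 - (4)·0.0000 - (-2)·0.0000) / (-9) = 0.2222
Iteration 2:
  p = (8 - (2)·0.5556 - (-1)·0.2222) / (6) = 1.1852
  q = (5 - (-3)·1.3333 - (3)·0.2222) / (9) = 0.9259
  r = (-2 - (4)·1.3333 - (-2)·0.5556) / (-9) = 0.6913
Iteration 3:
  p = (8 - (2)·0.9259 - (-1)·0.6913) / (6) = 1.1399
  q = (5 - (-3)·1.1852 - (3)·0.6913) / (9) = 0.7202
  r = (-2 - (4)·1.1852 - (-2)·0.9259) / (-9) = 0.5432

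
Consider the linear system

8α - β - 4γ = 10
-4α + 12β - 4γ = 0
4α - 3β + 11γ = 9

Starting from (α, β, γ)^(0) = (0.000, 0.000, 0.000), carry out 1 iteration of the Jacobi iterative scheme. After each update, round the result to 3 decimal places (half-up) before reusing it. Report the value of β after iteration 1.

0.000

Iteration 1:
  α = (10 - (-1)·0.000 - (-4)·0.000) / (8) = 1.250
  β = (0 - (-4)·0.000 - (-4)·0.000) / (12) = 0.000
  γ = (9 - (4)·0.000 - (-3)·0.000) / (11) = 0.818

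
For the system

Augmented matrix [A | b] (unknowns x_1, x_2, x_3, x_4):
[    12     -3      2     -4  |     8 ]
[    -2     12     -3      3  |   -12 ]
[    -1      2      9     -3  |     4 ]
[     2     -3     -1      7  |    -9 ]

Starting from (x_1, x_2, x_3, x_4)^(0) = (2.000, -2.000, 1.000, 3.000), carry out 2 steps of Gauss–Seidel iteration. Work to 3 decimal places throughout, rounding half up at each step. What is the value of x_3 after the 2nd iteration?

-0.211

Iteration 1:
  x_1 = (8 - (-3)·-2.000 - (2)·1.000 - (-4)·3.000) / (12) = 1.000
  x_2 = (-12 - (-2)·1.000 - (-3)·1.000 - (3)·3.000) / (12) = -1.333
  x_3 = (4 - (-1)·1.000 - (2)·-1.333 - (-3)·3.000) / (9) = 1.852
  x_4 = (-9 - (2)·1.000 - (-3)·-1.333 - (-1)·1.852) / (7) = -1.878
Iteration 2:
  x_1 = (8 - (-3)·-1.333 - (2)·1.852 - (-4)·-1.878) / (12) = -0.601
  x_2 = (-12 - (-2)·-0.601 - (-3)·1.852 - (3)·-1.878) / (12) = -0.168
  x_3 = (4 - (-1)·-0.601 - (2)·-0.168 - (-3)·-1.878) / (9) = -0.211
  x_4 = (-9 - (2)·-0.601 - (-3)·-0.168 - (-1)·-0.211) / (7) = -1.216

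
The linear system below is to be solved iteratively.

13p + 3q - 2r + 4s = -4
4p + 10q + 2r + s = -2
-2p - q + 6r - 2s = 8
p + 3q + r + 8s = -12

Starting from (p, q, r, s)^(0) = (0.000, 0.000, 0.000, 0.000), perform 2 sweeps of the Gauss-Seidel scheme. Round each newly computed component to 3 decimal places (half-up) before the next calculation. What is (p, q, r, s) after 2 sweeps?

Iteration 1:
  p = (-4 - (3)·0.000 - (-2)·0.000 - (4)·0.000) / (13) = -0.308
  q = (-2 - (4)·-0.308 - (2)·0.000 - (1)·0.000) / (10) = -0.077
  r = (8 - (-2)·-0.308 - (-1)·-0.077 - (-2)·0.000) / (6) = 1.218
  s = (-12 - (1)·-0.308 - (3)·-0.077 - (1)·1.218) / (8) = -1.585
Iteration 2:
  p = (-4 - (3)·-0.077 - (-2)·1.218 - (4)·-1.585) / (13) = 0.385
  q = (-2 - (4)·0.385 - (2)·1.218 - (1)·-1.585) / (10) = -0.439
  r = (8 - (-2)·0.385 - (-1)·-0.439 - (-2)·-1.585) / (6) = 0.860
  s = (-12 - (1)·0.385 - (3)·-0.439 - (1)·0.860) / (8) = -1.491

(0.385, -0.439, 0.860, -1.491)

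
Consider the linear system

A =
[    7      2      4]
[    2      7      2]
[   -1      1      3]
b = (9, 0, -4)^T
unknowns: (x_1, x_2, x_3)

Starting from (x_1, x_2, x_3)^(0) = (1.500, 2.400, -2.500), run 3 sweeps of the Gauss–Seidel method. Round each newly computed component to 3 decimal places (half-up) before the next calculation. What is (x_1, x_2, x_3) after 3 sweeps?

(1.759, -0.304, -0.646)

Iteration 1:
  x_1 = (9 - (2)·2.400 - (4)·-2.500) / (7) = 2.029
  x_2 = (0 - (2)·2.029 - (2)·-2.500) / (7) = 0.135
  x_3 = (-4 - (-1)·2.029 - (1)·0.135) / (3) = -0.702
Iteration 2:
  x_1 = (9 - (2)·0.135 - (4)·-0.702) / (7) = 1.648
  x_2 = (0 - (2)·1.648 - (2)·-0.702) / (7) = -0.270
  x_3 = (-4 - (-1)·1.648 - (1)·-0.270) / (3) = -0.694
Iteration 3:
  x_1 = (9 - (2)·-0.270 - (4)·-0.694) / (7) = 1.759
  x_2 = (0 - (2)·1.759 - (2)·-0.694) / (7) = -0.304
  x_3 = (-4 - (-1)·1.759 - (1)·-0.304) / (3) = -0.646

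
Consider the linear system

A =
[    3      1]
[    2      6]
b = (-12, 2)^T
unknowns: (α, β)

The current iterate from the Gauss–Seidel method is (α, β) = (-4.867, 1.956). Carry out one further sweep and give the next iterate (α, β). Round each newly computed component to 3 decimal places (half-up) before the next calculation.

(-4.652, 1.884)

One sweep:
  α = (-12 - (1)·1.956) / (3) = -4.652
  β = (2 - (2)·-4.652) / (6) = 1.884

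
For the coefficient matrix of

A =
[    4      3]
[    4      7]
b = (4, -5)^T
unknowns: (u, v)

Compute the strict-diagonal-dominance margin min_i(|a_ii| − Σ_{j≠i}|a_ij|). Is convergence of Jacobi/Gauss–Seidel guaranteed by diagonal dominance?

1

row 1: |4| − (3) = 1
row 2: |7| − (4) = 3
minimum over rows = 1 → strictly diagonally dominant (convergence guaranteed)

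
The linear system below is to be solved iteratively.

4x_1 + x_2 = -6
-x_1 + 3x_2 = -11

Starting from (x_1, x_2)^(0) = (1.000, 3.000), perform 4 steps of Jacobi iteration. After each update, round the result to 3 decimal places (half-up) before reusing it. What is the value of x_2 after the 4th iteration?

-3.799

Iteration 1:
  x_1 = (-6 - (1)·3.000) / (4) = -2.250
  x_2 = (-11 - (-1)·1.000) / (3) = -3.333
Iteration 2:
  x_1 = (-6 - (1)·-3.333) / (4) = -0.667
  x_2 = (-11 - (-1)·-2.250) / (3) = -4.417
Iteration 3:
  x_1 = (-6 - (1)·-4.417) / (4) = -0.396
  x_2 = (-11 - (-1)·-0.667) / (3) = -3.889
Iteration 4:
  x_1 = (-6 - (1)·-3.889) / (4) = -0.528
  x_2 = (-11 - (-1)·-0.396) / (3) = -3.799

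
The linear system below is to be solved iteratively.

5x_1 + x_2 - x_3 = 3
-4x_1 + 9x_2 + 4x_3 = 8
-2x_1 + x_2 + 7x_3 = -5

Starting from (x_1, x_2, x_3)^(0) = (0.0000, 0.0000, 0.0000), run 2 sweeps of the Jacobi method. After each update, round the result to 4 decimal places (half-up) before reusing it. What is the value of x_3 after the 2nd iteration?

Iteration 1:
  x_1 = (3 - (1)·0.0000 - (-1)·0.0000) / (5) = 0.6000
  x_2 = (8 - (-4)·0.0000 - (4)·0.0000) / (9) = 0.8889
  x_3 = (-5 - (-2)·0.0000 - (1)·0.0000) / (7) = -0.7143
Iteration 2:
  x_1 = (3 - (1)·0.8889 - (-1)·-0.7143) / (5) = 0.2794
  x_2 = (8 - (-4)·0.6000 - (4)·-0.7143) / (9) = 1.4730
  x_3 = (-5 - (-2)·0.6000 - (1)·0.8889) / (7) = -0.6698

-0.6698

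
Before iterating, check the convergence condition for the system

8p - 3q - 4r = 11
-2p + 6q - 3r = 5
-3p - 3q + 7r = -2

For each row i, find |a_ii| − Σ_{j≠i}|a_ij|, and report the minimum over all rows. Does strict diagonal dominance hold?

1

row 1: |8| − (3+4) = 1
row 2: |6| − (2+3) = 1
row 3: |7| − (3+3) = 1
minimum over rows = 1 → strictly diagonally dominant (convergence guaranteed)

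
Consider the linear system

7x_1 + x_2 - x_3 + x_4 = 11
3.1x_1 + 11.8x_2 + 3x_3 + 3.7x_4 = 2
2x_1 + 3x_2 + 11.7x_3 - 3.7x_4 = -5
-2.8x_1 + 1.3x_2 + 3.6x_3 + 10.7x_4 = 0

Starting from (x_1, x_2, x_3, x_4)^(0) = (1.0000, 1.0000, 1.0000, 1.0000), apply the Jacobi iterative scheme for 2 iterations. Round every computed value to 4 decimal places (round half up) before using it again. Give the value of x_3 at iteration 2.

Iteration 1:
  x_1 = (11 - (1)·1.0000 - (-1)·1.0000 - (1)·1.0000) / (7) = 1.4286
  x_2 = (2 - (3.1)·1.0000 - (3)·1.0000 - (3.7)·1.0000) / (11.8) = -0.6610
  x_3 = (-5 - (2)·1.0000 - (3)·1.0000 - (-3.7)·1.0000) / (11.7) = -0.5385
  x_4 = (0 - (-2.8)·1.0000 - (1.3)·1.0000 - (3.6)·1.0000) / (10.7) = -0.1963
Iteration 2:
  x_1 = (11 - (1)·-0.6610 - (-1)·-0.5385 - (1)·-0.1963) / (7) = 1.6170
  x_2 = (2 - (3.1)·1.4286 - (3)·-0.5385 - (3.7)·-0.1963) / (11.8) = -0.0074
  x_3 = (-5 - (2)·1.4286 - (3)·-0.6610 - (-3.7)·-0.1963) / (11.7) = -0.5641
  x_4 = (0 - (-2.8)·1.4286 - (1.3)·-0.6610 - (3.6)·-0.5385) / (10.7) = 0.6353

-0.5641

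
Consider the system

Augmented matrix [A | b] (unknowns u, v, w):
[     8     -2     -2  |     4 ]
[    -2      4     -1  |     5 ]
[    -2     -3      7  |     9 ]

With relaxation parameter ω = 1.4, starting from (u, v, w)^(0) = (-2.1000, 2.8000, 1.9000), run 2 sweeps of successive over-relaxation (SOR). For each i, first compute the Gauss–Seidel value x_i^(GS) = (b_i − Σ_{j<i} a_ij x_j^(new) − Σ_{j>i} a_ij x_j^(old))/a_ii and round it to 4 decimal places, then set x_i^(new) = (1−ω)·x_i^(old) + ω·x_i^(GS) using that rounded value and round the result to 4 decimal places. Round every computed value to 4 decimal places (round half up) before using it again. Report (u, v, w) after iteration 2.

Iteration 1:
  u: GS value = (4 - (-2)·2.8000 - (-2)·1.9000) / (8) = 1.6750;  u ← (1−ω)·-2.1000 + ω·1.6750 = 3.1850
  v: GS value = (5 - (-2)·3.1850 - (-1)·1.9000) / (4) = 3.3175;  v ← (1−ω)·2.8000 + ω·3.3175 = 3.5245
  w: GS value = (9 - (-2)·3.1850 - (-3)·3.5245) / (7) = 3.7062;  w ← (1−ω)·1.9000 + ω·3.7062 = 4.4287
Iteration 2:
  u: GS value = (4 - (-2)·3.5245 - (-2)·4.4287) / (8) = 2.4883;  u ← (1−ω)·3.1850 + ω·2.4883 = 2.2096
  v: GS value = (5 - (-2)·2.2096 - (-1)·4.4287) / (4) = 3.4620;  v ← (1−ω)·3.5245 + ω·3.4620 = 3.4370
  w: GS value = (9 - (-2)·2.2096 - (-3)·3.4370) / (7) = 3.3900;  w ← (1−ω)·4.4287 + ω·3.3900 = 2.9745

(2.2096, 3.4370, 2.9745)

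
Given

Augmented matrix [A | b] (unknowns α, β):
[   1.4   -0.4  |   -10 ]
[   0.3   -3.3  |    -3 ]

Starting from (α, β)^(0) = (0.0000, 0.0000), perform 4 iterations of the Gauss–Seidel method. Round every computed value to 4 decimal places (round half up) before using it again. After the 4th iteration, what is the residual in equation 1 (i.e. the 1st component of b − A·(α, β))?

0.0001

Iteration 1:
  α = (-10 - (-0.4)·0.0000) / (1.4) = -7.1429
  β = (-3 - (0.3)·-7.1429) / (-3.3) = 0.2597
Iteration 2:
  α = (-10 - (-0.4)·0.2597) / (1.4) = -7.0687
  β = (-3 - (0.3)·-7.0687) / (-3.3) = 0.2665
Iteration 3:
  α = (-10 - (-0.4)·0.2665) / (1.4) = -7.0667
  β = (-3 - (0.3)·-7.0667) / (-3.3) = 0.2667
Iteration 4:
  α = (-10 - (-0.4)·0.2667) / (1.4) = -7.0667
  β = (-3 - (0.3)·-7.0667) / (-3.3) = 0.2667
Residual b − A·x = (0.0001, 0.0001)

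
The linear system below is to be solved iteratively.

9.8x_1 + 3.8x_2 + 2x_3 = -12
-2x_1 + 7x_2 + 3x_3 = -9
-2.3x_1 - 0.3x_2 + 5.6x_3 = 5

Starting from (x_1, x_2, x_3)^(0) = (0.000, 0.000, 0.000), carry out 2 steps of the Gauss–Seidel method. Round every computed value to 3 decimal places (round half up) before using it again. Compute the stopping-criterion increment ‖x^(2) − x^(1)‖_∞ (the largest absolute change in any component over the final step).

Iteration 1:
  x_1 = (-12 - (3.8)·0.000 - (2)·0.000) / (9.8) = -1.224
  x_2 = (-9 - (-2)·-1.224 - (3)·0.000) / (7) = -1.635
  x_3 = (5 - (-2.3)·-1.224 - (-0.3)·-1.635) / (5.6) = 0.303
Iteration 2:
  x_1 = (-12 - (3.8)·-1.635 - (2)·0.303) / (9.8) = -0.652
  x_2 = (-9 - (-2)·-0.652 - (3)·0.303) / (7) = -1.602
  x_3 = (5 - (-2.3)·-0.652 - (-0.3)·-1.602) / (5.6) = 0.539
Change: (0.572, 0.033, 0.236) → max |·| = 0.572

0.572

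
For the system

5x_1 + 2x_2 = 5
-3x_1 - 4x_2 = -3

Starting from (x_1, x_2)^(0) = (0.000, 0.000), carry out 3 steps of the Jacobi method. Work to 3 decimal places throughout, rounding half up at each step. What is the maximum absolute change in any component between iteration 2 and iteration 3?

0.300

Iteration 1:
  x_1 = (5 - (2)·0.000) / (5) = 1.000
  x_2 = (-3 - (-3)·0.000) / (-4) = 0.750
Iteration 2:
  x_1 = (5 - (2)·0.750) / (5) = 0.700
  x_2 = (-3 - (-3)·1.000) / (-4) = 0.000
Iteration 3:
  x_1 = (5 - (2)·0.000) / (5) = 1.000
  x_2 = (-3 - (-3)·0.700) / (-4) = 0.225
Change: (0.300, 0.225) → max |·| = 0.300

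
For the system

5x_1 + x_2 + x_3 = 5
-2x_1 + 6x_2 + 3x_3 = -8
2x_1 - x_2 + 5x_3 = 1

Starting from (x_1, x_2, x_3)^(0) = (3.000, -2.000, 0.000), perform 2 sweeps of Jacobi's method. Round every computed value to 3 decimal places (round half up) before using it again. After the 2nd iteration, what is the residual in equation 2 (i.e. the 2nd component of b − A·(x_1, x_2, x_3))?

Iteration 1:
  x_1 = (5 - (1)·-2.000 - (1)·0.000) / (5) = 1.400
  x_2 = (-8 - (-2)·3.000 - (3)·0.000) / (6) = -0.333
  x_3 = (1 - (2)·3.000 - (-1)·-2.000) / (5) = -1.400
Iteration 2:
  x_1 = (5 - (1)·-0.333 - (1)·-1.400) / (5) = 1.347
  x_2 = (-8 - (-2)·1.400 - (3)·-1.400) / (6) = -0.167
  x_3 = (1 - (2)·1.400 - (-1)·-0.333) / (5) = -0.427
Residual b − A·x = (-1.141, -3.023, 0.274)

-3.023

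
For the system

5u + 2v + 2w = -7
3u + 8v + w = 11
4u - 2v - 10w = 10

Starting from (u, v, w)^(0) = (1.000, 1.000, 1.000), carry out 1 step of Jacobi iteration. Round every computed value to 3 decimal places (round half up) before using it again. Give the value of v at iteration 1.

0.875

Iteration 1:
  u = (-7 - (2)·1.000 - (2)·1.000) / (5) = -2.200
  v = (11 - (3)·1.000 - (1)·1.000) / (8) = 0.875
  w = (10 - (4)·1.000 - (-2)·1.000) / (-10) = -0.800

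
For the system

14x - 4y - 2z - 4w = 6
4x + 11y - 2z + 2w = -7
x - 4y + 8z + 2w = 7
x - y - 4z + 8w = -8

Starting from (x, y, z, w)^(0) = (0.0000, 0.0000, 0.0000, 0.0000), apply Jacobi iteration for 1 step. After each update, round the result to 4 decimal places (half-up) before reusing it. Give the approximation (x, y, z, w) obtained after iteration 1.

(0.4286, -0.6364, 0.8750, -1.0000)

Iteration 1:
  x = (6 - (-4)·0.0000 - (-2)·0.0000 - (-4)·0.0000) / (14) = 0.4286
  y = (-7 - (4)·0.0000 - (-2)·0.0000 - (2)·0.0000) / (11) = -0.6364
  z = (7 - (1)·0.0000 - (-4)·0.0000 - (2)·0.0000) / (8) = 0.8750
  w = (-8 - (1)·0.0000 - (-1)·0.0000 - (-4)·0.0000) / (8) = -1.0000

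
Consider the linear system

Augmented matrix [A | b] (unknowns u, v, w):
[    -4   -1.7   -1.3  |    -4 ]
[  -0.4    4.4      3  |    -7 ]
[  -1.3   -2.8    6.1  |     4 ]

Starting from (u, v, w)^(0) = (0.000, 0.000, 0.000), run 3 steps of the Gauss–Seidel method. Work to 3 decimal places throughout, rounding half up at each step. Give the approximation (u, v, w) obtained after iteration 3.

Iteration 1:
  u = (-4 - (-1.7)·0.000 - (-1.3)·0.000) / (-4) = 1.000
  v = (-7 - (-0.4)·1.000 - (3)·0.000) / (4.4) = -1.500
  w = (4 - (-1.3)·1.000 - (-2.8)·-1.500) / (6.1) = 0.180
Iteration 2:
  u = (-4 - (-1.7)·-1.500 - (-1.3)·0.180) / (-4) = 1.579
  v = (-7 - (-0.4)·1.579 - (3)·0.180) / (4.4) = -1.570
  w = (4 - (-1.3)·1.579 - (-2.8)·-1.570) / (6.1) = 0.272
Iteration 3:
  u = (-4 - (-1.7)·-1.570 - (-1.3)·0.272) / (-4) = 1.579
  v = (-7 - (-0.4)·1.579 - (3)·0.272) / (4.4) = -1.633
  w = (4 - (-1.3)·1.579 - (-2.8)·-1.633) / (6.1) = 0.243

(1.579, -1.633, 0.243)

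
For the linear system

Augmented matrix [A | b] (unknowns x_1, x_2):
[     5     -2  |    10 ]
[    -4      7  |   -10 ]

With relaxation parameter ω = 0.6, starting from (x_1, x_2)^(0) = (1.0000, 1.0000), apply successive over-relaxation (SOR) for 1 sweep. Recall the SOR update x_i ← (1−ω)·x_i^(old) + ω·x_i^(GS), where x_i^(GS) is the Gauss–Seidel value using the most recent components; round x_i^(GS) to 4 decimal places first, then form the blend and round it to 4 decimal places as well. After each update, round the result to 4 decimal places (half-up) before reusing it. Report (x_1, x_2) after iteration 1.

(1.8400, 0.1737)

Iteration 1:
  x_1: GS value = (10 - (-2)·1.0000) / (5) = 2.4000;  x_1 ← (1−ω)·1.0000 + ω·2.4000 = 1.8400
  x_2: GS value = (-10 - (-4)·1.8400) / (7) = -0.3771;  x_2 ← (1−ω)·1.0000 + ω·-0.3771 = 0.1737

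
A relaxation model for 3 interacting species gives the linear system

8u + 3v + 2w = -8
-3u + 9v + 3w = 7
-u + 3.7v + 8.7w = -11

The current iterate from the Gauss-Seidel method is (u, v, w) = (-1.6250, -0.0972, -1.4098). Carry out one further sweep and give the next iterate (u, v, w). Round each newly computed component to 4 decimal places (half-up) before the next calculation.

(-0.6111, 1.0440, -1.7786)

One sweep:
  u = (-8 - (3)·-0.0972 - (2)·-1.4098) / (8) = -0.6111
  v = (7 - (-3)·-0.6111 - (3)·-1.4098) / (9) = 1.0440
  w = (-11 - (-1)·-0.6111 - (3.7)·1.0440) / (8.7) = -1.7786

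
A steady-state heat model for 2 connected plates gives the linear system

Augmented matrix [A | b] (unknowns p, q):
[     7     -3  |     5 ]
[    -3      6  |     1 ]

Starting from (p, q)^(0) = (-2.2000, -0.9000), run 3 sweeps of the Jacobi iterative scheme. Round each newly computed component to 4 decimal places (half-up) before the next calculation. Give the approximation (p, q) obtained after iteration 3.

Iteration 1:
  p = (5 - (-3)·-0.9000) / (7) = 0.3286
  q = (1 - (-3)·-2.2000) / (6) = -0.9333
Iteration 2:
  p = (5 - (-3)·-0.9333) / (7) = 0.3143
  q = (1 - (-3)·0.3286) / (6) = 0.3310
Iteration 3:
  p = (5 - (-3)·0.3310) / (7) = 0.8561
  q = (1 - (-3)·0.3143) / (6) = 0.3238

(0.8561, 0.3238)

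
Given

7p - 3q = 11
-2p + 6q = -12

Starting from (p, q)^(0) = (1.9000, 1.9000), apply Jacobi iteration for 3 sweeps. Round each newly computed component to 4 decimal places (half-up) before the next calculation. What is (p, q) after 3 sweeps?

(1.0551, -1.6714)

Iteration 1:
  p = (11 - (-3)·1.9000) / (7) = 2.3857
  q = (-12 - (-2)·1.9000) / (6) = -1.3667
Iteration 2:
  p = (11 - (-3)·-1.3667) / (7) = 0.9857
  q = (-12 - (-2)·2.3857) / (6) = -1.2048
Iteration 3:
  p = (11 - (-3)·-1.2048) / (7) = 1.0551
  q = (-12 - (-2)·0.9857) / (6) = -1.6714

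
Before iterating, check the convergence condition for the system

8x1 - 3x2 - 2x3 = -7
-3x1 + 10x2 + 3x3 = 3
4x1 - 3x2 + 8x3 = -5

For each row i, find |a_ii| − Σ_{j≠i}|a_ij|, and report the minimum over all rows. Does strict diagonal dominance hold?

1

row 1: |8| − (3+2) = 3
row 2: |10| − (3+3) = 4
row 3: |8| − (4+3) = 1
minimum over rows = 1 → strictly diagonally dominant (convergence guaranteed)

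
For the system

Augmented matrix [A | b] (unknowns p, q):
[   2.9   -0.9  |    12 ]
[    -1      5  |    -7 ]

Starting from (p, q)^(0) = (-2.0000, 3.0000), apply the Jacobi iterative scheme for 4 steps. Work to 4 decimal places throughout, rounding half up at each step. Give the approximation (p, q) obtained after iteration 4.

(3.9256, -0.5964)

Iteration 1:
  p = (12 - (-0.9)·3.0000) / (2.9) = 5.0690
  q = (-7 - (-1)·-2.0000) / (5) = -1.8000
Iteration 2:
  p = (12 - (-0.9)·-1.8000) / (2.9) = 3.5793
  q = (-7 - (-1)·5.0690) / (5) = -0.3862
Iteration 3:
  p = (12 - (-0.9)·-0.3862) / (2.9) = 4.0181
  q = (-7 - (-1)·3.5793) / (5) = -0.6841
Iteration 4:
  p = (12 - (-0.9)·-0.6841) / (2.9) = 3.9256
  q = (-7 - (-1)·4.0181) / (5) = -0.5964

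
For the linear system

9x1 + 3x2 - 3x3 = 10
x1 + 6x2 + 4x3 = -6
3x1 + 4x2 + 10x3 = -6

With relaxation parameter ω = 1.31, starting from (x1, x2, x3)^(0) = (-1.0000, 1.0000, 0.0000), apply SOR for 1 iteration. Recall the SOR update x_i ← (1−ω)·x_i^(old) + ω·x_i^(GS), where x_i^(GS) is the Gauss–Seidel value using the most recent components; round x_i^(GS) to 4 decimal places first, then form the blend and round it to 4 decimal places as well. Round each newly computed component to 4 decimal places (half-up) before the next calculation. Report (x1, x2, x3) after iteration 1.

(1.3289, -1.9102, -0.3073)

Iteration 1:
  x1: GS value = (10 - (3)·1.0000 - (-3)·0.0000) / (9) = 0.7778;  x1 ← (1−ω)·-1.0000 + ω·0.7778 = 1.3289
  x2: GS value = (-6 - (1)·1.3289 - (4)·0.0000) / (6) = -1.2215;  x2 ← (1−ω)·1.0000 + ω·-1.2215 = -1.9102
  x3: GS value = (-6 - (3)·1.3289 - (4)·-1.9102) / (10) = -0.2346;  x3 ← (1−ω)·0.0000 + ω·-0.2346 = -0.3073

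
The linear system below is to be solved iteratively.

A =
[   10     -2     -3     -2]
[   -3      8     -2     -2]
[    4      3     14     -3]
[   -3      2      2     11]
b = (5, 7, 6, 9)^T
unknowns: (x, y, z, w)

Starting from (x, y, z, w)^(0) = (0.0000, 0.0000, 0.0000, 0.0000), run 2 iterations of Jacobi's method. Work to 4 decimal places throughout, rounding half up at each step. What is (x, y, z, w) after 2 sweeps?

(0.9672, 1.3742, 0.2735, 0.7175)

Iteration 1:
  x = (5 - (-2)·0.0000 - (-3)·0.0000 - (-2)·0.0000) / (10) = 0.5000
  y = (7 - (-3)·0.0000 - (-2)·0.0000 - (-2)·0.0000) / (8) = 0.8750
  z = (6 - (4)·0.0000 - (3)·0.0000 - (-3)·0.0000) / (14) = 0.4286
  w = (9 - (-3)·0.0000 - (2)·0.0000 - (2)·0.0000) / (11) = 0.8182
Iteration 2:
  x = (5 - (-2)·0.8750 - (-3)·0.4286 - (-2)·0.8182) / (10) = 0.9672
  y = (7 - (-3)·0.5000 - (-2)·0.4286 - (-2)·0.8182) / (8) = 1.3742
  z = (6 - (4)·0.5000 - (3)·0.8750 - (-3)·0.8182) / (14) = 0.2735
  w = (9 - (-3)·0.5000 - (2)·0.8750 - (2)·0.4286) / (11) = 0.7175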